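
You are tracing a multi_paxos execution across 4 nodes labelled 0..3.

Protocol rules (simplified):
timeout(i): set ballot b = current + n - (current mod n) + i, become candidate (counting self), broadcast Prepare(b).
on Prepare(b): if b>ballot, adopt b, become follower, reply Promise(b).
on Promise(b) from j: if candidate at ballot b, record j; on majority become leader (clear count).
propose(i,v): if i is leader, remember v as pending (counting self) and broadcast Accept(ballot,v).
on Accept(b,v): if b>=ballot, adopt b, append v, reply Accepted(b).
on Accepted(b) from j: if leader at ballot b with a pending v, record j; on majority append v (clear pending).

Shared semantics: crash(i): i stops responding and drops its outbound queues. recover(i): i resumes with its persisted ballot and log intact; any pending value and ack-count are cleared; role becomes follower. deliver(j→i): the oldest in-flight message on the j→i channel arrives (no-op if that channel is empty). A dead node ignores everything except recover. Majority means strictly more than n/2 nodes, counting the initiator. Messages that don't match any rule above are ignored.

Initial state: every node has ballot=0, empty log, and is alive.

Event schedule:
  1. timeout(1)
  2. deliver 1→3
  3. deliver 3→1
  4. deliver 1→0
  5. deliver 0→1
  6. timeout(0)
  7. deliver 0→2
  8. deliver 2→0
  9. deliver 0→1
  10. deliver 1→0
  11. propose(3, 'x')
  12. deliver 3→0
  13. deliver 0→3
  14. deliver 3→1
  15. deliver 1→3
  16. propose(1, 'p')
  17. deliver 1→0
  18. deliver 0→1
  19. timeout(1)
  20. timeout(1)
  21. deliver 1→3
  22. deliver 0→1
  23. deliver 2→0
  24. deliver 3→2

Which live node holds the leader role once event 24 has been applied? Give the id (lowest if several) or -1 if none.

[1] timeout(1) → N1(cand b5 [-])
[2] deliver 1→3 → N3(foll b5 [-])
[3] deliver 3→1 → ∅
[4] deliver 1→0 → N0(foll b5 [-])
[5] deliver 0→1 → N1(lead b5 [-])
[6] timeout(0) → N0(cand b8 [-])
[7] deliver 0→2 → N2(foll b8 [-])
[8] deliver 2→0 → ∅
[9] deliver 0→1 → N1(foll b8 [-])
[10] deliver 1→0 → N0(lead b8 [-])
[11] propose(3,'x') → ∅
[12] deliver 3→0 → ∅
[13] deliver 0→3 → N3(foll b8 [-])
[14] deliver 3→1 → ∅
[15] deliver 1→3 → ∅
[16] propose(1,'p') → ∅
[17] deliver 1→0 → ∅
[18] deliver 0→1 → ∅
[19] timeout(1) → N1(cand b13 [-])
[20] timeout(1) → N1(cand b17 [-])
[21] deliver 1→3 → N3(foll b13 [-])
[22] deliver 0→1 → ∅
[23] deliver 2→0 → ∅
[24] deliver 3→2 → ∅

0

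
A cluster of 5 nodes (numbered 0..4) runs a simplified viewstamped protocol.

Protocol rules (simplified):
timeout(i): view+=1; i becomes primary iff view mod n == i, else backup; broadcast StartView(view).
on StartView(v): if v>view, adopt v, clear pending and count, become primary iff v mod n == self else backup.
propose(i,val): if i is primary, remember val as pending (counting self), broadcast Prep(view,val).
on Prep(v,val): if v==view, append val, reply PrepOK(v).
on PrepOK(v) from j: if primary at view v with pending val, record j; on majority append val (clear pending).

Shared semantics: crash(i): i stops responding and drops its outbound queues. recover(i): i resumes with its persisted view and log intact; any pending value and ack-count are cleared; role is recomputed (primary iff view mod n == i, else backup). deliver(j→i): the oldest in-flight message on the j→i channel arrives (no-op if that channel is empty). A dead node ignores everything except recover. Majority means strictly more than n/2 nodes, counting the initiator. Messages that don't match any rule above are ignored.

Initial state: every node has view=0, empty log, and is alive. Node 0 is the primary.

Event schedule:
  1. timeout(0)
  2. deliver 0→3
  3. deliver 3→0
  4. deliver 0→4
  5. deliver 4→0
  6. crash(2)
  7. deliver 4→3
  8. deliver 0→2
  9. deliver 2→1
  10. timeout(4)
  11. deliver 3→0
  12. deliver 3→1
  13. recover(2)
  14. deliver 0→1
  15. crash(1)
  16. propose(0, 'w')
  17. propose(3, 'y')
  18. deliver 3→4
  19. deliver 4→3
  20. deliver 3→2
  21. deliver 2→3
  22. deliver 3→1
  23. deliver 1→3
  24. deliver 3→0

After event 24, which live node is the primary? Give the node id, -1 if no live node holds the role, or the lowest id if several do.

-1

[1] timeout(0) → N0(back v1 [-])
[2] deliver 0→3 → N3(back v1 [-])
[3] deliver 3→0 → ∅
[4] deliver 0→4 → N4(back v1 [-])
[5] deliver 4→0 → ∅
[6] crash(2) → N2(✗back v0 [-])
[7] deliver 4→3 → ∅
[8] deliver 0→2 → ∅
[9] deliver 2→1 → ∅
[10] timeout(4) → N4(back v2 [-])
[11] deliver 3→0 → ∅
[12] deliver 3→1 → ∅
[13] recover(2) → N2(back v0 [-])
[14] deliver 0→1 → N1(prim v1 [-])
[15] crash(1) → N1(✗prim v1 [-])
[16] propose(0,'w') → ∅
[17] propose(3,'y') → ∅
[18] deliver 3→4 → ∅
[19] deliver 4→3 → N3(back v2 [-])
[20] deliver 3→2 → ∅
[21] deliver 2→3 → ∅
[22] deliver 3→1 → ∅
[23] deliver 1→3 → ∅
[24] deliver 3→0 → ∅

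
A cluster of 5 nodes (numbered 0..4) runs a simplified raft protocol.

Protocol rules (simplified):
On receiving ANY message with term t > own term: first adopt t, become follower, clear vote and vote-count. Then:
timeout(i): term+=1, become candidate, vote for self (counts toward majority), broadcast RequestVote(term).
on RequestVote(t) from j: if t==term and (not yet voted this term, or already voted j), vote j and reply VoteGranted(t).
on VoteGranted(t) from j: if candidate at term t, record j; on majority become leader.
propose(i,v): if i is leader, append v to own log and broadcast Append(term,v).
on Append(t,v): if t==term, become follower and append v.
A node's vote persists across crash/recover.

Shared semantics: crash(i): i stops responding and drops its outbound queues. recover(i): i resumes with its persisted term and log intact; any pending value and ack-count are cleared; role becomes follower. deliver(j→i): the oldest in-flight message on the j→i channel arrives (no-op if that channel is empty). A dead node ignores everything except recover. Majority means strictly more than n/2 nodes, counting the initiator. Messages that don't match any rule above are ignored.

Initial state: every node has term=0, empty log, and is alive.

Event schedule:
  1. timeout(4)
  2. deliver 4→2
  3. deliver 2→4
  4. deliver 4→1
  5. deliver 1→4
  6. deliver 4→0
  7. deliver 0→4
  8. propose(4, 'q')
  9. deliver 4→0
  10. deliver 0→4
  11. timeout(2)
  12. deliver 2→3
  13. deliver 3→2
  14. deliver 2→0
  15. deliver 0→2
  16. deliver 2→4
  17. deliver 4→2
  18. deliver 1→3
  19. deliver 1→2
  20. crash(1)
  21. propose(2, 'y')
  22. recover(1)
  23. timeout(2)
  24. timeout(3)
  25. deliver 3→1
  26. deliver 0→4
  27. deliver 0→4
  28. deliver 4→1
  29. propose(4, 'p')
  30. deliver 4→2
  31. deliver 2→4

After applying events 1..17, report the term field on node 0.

[1] timeout(4) → N4(cand t1 [-])
[2] deliver 4→2 → N2(foll t1 [-])
[3] deliver 2→4 → ∅
[4] deliver 4→1 → N1(foll t1 [-])
[5] deliver 1→4 → N4(lead t1 [-])
[6] deliver 4→0 → N0(foll t1 [-])
[7] deliver 0→4 → ∅
[8] propose(4,'q') → N4(lead t1 [q])
[9] deliver 4→0 → N0(foll t1 [q])
[10] deliver 0→4 → ∅
[11] timeout(2) → N2(cand t2 [-])
[12] deliver 2→3 → N3(foll t2 [-])
[13] deliver 3→2 → ∅
[14] deliver 2→0 → N0(foll t2 [q])
[15] deliver 0→2 → N2(lead t2 [-])
[16] deliver 2→4 → N4(foll t2 [q])
[17] deliver 4→2 → ∅

2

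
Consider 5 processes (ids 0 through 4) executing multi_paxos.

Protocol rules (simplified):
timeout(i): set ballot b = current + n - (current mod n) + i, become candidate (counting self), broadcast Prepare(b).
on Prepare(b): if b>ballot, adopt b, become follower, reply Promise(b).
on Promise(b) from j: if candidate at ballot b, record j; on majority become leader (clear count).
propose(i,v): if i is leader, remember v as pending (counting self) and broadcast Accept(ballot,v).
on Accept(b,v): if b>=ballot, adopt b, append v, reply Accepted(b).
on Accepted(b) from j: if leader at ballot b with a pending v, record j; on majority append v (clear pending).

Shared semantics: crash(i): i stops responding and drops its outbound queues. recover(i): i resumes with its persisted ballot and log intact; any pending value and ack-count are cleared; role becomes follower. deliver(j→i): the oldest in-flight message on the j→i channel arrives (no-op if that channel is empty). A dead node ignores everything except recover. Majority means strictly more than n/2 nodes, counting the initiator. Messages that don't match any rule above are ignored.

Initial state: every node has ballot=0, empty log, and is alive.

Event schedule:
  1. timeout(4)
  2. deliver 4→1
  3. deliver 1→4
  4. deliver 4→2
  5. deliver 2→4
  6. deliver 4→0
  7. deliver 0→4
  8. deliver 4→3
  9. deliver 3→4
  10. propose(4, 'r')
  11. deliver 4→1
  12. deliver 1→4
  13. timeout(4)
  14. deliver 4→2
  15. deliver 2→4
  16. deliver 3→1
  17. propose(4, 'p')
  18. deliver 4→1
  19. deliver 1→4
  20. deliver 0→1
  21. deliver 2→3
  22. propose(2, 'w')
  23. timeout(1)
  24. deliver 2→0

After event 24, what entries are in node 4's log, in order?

empty

step 1 timeout(4): 4={cand,b=9,log=-}
step 2 deliver 4→1: 1={foll,b=9,log=-}
step 3 deliver 1→4: —
step 4 deliver 4→2: 2={foll,b=9,log=-}
step 5 deliver 2→4: 4={lead,b=9,log=-}
step 6 deliver 4→0: 0={foll,b=9,log=-}
step 7 deliver 0→4: —
step 8 deliver 4→3: 3={foll,b=9,log=-}
step 9 deliver 3→4: —
step 10 propose(4,'r'): —
step 11 deliver 4→1: 1={foll,b=9,log=r}
step 12 deliver 1→4: —
step 13 timeout(4): 4={cand,b=14,log=-}
step 14 deliver 4→2: 2={foll,b=9,log=r}
step 15 deliver 2→4: —
step 16 deliver 3→1: —
step 17 propose(4,'p'): —
step 18 deliver 4→1: 1={foll,b=14,log=r}
step 19 deliver 1→4: —
step 20 deliver 0→1: —
step 21 deliver 2→3: —
step 22 propose(2,'w'): —
step 23 timeout(1): 1={cand,b=16,log=r}
step 24 deliver 2→0: —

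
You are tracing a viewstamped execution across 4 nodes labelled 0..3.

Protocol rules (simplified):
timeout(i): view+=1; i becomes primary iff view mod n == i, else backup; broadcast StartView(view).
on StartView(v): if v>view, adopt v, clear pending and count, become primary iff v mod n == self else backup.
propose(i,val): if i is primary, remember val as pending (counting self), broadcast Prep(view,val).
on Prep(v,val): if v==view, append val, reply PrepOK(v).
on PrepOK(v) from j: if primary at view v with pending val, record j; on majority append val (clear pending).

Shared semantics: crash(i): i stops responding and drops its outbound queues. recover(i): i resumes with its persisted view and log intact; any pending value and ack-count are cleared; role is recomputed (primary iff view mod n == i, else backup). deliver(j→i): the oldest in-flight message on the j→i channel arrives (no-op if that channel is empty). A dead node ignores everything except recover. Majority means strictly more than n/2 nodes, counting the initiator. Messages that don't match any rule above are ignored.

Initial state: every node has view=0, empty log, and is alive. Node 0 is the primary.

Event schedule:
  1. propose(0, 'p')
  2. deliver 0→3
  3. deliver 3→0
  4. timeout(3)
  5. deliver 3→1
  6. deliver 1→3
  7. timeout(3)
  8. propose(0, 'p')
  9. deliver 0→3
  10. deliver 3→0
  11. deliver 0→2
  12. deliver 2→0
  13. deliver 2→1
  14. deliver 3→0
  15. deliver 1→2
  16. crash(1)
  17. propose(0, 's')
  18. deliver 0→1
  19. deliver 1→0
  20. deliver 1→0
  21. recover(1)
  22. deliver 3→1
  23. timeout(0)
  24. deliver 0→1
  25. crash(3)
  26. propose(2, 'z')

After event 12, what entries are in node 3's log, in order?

p

after 1 — propose(0,'p'): ·
after 2 — deliver 0→3: n3:back/v0/[p]
after 3 — deliver 3→0: ·
after 4 — timeout(3): n3:back/v1/[p]
after 5 — deliver 3→1: n1:prim/v1/[-]
after 6 — deliver 1→3: ·
after 7 — timeout(3): n3:back/v2/[p]
after 8 — propose(0,'p'): ·
after 9 — deliver 0→3: ·
after 10 — deliver 3→0: n0:back/v1/[-]
after 11 — deliver 0→2: n2:back/v0/[p]
after 12 — deliver 2→0: ·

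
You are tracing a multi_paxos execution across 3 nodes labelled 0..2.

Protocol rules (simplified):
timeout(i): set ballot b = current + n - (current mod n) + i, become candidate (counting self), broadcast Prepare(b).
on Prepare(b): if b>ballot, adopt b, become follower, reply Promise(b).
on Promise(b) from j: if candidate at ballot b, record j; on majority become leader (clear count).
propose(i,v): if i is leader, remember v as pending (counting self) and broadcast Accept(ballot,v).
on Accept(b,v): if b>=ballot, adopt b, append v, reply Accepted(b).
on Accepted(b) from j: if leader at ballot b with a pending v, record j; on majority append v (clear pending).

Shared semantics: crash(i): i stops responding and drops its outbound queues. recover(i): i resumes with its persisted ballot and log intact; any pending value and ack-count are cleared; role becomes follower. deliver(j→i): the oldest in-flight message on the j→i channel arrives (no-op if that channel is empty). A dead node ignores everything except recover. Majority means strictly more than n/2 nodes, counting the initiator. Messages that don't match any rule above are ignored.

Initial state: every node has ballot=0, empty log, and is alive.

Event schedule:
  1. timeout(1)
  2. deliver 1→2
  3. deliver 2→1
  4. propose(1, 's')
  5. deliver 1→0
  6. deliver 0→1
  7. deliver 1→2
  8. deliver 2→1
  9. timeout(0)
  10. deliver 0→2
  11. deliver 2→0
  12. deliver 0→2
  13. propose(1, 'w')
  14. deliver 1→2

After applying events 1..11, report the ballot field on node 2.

after 1 — timeout(1): n1:cand/b4/[-]
after 2 — deliver 1→2: n2:foll/b4/[-]
after 3 — deliver 2→1: n1:lead/b4/[-]
after 4 — propose(1,'s'): ·
after 5 — deliver 1→0: n0:foll/b4/[-]
after 6 — deliver 0→1: ·
after 7 — deliver 1→2: n2:foll/b4/[s]
after 8 — deliver 2→1: n1:lead/b4/[s]
after 9 — timeout(0): n0:cand/b6/[-]
after 10 — deliver 0→2: n2:foll/b6/[s]
after 11 — deliver 2→0: n0:lead/b6/[-]

6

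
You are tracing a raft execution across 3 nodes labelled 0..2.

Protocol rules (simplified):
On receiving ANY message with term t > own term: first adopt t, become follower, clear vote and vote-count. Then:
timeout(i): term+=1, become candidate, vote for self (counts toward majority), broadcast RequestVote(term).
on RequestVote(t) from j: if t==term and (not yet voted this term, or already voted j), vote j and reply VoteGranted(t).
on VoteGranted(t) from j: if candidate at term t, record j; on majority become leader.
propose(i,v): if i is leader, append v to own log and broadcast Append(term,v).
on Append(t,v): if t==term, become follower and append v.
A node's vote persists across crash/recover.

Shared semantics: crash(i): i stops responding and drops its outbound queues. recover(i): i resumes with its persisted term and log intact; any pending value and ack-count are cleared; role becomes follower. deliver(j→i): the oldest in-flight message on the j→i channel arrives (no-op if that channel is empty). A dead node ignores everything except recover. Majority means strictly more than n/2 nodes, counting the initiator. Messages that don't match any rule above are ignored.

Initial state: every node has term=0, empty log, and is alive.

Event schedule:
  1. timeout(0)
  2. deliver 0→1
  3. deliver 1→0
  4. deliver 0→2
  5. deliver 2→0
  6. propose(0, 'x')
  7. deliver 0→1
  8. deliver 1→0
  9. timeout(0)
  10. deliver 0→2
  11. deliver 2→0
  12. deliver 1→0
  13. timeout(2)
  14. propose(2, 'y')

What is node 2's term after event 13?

e1 timeout(0): 0[cand,t=1,-]
e2 deliver 0→1: 1[foll,t=1,-]
e3 deliver 1→0: 0[lead,t=1,-]
e4 deliver 0→2: 2[foll,t=1,-]
e5 deliver 2→0: ·
e6 propose(0,'x'): 0[lead,t=1,x]
e7 deliver 0→1: 1[foll,t=1,x]
e8 deliver 1→0: ·
e9 timeout(0): 0[cand,t=2,x]
e10 deliver 0→2: 2[foll,t=1,x]
e11 deliver 2→0: ·
e12 deliver 1→0: ·
e13 timeout(2): 2[cand,t=2,x]

2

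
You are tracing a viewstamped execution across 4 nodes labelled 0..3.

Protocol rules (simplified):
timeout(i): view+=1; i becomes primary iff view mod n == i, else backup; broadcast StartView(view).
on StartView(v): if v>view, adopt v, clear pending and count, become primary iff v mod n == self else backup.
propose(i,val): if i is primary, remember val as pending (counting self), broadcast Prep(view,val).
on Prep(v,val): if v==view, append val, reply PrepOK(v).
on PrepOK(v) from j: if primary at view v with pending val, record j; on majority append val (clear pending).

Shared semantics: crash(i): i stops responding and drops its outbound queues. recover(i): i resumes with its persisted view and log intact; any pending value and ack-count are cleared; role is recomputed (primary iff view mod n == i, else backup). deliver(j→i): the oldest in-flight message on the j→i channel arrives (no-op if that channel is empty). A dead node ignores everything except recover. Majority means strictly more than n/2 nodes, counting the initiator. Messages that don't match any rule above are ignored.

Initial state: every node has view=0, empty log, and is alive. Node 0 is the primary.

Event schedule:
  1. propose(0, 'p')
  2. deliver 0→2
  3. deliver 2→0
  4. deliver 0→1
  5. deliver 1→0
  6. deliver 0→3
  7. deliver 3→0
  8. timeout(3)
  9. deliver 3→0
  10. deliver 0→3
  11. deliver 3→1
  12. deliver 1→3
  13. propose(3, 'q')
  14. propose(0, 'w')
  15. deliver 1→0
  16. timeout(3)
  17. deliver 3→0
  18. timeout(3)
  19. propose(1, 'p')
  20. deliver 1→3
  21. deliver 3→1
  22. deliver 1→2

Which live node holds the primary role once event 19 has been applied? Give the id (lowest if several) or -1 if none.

1

[1] propose(0,'p') → ∅
[2] deliver 0→2 → N2(back v0 [p])
[3] deliver 2→0 → ∅
[4] deliver 0→1 → N1(back v0 [p])
[5] deliver 1→0 → N0(prim v0 [p])
[6] deliver 0→3 → N3(back v0 [p])
[7] deliver 3→0 → ∅
[8] timeout(3) → N3(back v1 [p])
[9] deliver 3→0 → N0(back v1 [p])
[10] deliver 0→3 → ∅
[11] deliver 3→1 → N1(prim v1 [p])
[12] deliver 1→3 → ∅
[13] propose(3,'q') → ∅
[14] propose(0,'w') → ∅
[15] deliver 1→0 → ∅
[16] timeout(3) → N3(back v2 [p])
[17] deliver 3→0 → N0(back v2 [p])
[18] timeout(3) → N3(prim v3 [p])
[19] propose(1,'p') → ∅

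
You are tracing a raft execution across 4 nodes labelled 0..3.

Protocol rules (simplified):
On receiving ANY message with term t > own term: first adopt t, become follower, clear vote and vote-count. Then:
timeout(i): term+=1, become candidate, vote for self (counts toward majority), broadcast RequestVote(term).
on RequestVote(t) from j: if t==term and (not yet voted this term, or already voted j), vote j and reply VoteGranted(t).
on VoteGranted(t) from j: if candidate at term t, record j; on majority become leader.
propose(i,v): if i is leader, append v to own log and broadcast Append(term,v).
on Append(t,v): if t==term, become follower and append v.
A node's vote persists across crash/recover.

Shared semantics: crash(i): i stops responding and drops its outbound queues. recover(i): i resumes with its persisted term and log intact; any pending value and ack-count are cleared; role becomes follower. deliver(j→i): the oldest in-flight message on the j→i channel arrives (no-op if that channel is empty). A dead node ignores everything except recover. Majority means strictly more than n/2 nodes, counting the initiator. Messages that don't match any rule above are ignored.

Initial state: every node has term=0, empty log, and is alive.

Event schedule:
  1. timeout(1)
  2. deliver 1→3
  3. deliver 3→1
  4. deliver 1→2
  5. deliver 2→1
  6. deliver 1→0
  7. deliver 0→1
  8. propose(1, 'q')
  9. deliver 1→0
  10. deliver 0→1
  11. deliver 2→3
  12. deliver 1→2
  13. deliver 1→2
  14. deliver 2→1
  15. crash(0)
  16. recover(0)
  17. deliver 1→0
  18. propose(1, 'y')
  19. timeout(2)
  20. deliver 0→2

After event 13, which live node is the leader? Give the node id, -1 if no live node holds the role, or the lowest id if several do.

1

1. timeout(1):  <1:cand t1 ->
2. deliver 1→3:  <3:foll t1 ->
3. deliver 3→1:  nop
4. deliver 1→2:  <2:foll t1 ->
5. deliver 2→1:  <1:lead t1 ->
6. deliver 1→0:  <0:foll t1 ->
7. deliver 0→1:  nop
8. propose(1,'q'):  <1:lead t1 q>
9. deliver 1→0:  <0:foll t1 q>
10. deliver 0→1:  nop
11. deliver 2→3:  nop
12. deliver 1→2:  <2:foll t1 q>
13. deliver 1→2:  nop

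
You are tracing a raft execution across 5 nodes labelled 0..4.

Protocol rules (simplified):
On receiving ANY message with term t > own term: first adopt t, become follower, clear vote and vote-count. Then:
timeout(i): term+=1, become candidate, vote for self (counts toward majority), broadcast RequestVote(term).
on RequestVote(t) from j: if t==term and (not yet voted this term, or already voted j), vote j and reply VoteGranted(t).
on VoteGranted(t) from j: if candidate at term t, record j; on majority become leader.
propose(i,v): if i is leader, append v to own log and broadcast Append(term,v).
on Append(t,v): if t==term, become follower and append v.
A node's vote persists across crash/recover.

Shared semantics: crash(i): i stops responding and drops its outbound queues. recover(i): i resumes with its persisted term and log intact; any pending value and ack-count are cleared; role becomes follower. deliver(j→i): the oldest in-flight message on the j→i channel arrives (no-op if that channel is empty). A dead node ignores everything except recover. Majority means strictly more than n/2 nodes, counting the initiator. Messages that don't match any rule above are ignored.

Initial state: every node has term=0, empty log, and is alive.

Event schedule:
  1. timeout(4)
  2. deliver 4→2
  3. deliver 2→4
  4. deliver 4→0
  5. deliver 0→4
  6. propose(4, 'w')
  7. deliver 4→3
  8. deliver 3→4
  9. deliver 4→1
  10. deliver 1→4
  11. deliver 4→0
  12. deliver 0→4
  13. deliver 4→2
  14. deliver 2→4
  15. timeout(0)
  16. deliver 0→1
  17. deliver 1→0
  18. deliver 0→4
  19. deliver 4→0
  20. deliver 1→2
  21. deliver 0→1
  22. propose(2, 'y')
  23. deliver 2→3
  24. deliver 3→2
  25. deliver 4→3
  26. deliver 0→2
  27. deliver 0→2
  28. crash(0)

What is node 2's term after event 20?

1

after 1 — timeout(4): n4:cand/t1/[-]
after 2 — deliver 4→2: n2:foll/t1/[-]
after 3 — deliver 2→4: ·
after 4 — deliver 4→0: n0:foll/t1/[-]
after 5 — deliver 0→4: n4:lead/t1/[-]
after 6 — propose(4,'w'): n4:lead/t1/[w]
after 7 — deliver 4→3: n3:foll/t1/[-]
after 8 — deliver 3→4: ·
after 9 — deliver 4→1: n1:foll/t1/[-]
after 10 — deliver 1→4: ·
after 11 — deliver 4→0: n0:foll/t1/[w]
after 12 — deliver 0→4: ·
after 13 — deliver 4→2: n2:foll/t1/[w]
after 14 — deliver 2→4: ·
after 15 — timeout(0): n0:cand/t2/[w]
after 16 — deliver 0→1: n1:foll/t2/[-]
after 17 — deliver 1→0: ·
after 18 — deliver 0→4: n4:foll/t2/[w]
after 19 — deliver 4→0: n0:lead/t2/[w]
after 20 — deliver 1→2: ·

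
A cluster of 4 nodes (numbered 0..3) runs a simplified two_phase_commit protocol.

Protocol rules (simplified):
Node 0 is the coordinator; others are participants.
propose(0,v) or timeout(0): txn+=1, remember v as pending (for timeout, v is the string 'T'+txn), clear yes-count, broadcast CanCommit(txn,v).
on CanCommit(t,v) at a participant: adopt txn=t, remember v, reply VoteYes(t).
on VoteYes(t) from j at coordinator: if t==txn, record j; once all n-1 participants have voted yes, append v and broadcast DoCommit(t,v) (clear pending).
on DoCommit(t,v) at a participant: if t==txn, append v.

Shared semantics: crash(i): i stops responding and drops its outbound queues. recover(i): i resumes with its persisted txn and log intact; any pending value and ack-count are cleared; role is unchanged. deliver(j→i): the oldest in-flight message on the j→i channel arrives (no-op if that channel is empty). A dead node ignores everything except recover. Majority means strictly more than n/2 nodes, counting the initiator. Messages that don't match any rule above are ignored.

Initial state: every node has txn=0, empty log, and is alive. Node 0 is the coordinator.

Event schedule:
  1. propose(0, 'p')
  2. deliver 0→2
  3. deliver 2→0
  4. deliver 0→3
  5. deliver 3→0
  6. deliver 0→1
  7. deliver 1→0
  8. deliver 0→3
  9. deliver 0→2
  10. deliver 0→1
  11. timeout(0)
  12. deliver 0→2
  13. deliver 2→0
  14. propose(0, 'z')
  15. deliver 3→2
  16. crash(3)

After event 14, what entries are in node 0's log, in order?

p

[1] propose(0,'p') → N0(coor t1 [-])
[2] deliver 0→2 → N2(part t1 [-])
[3] deliver 2→0 → ∅
[4] deliver 0→3 → N3(part t1 [-])
[5] deliver 3→0 → ∅
[6] deliver 0→1 → N1(part t1 [-])
[7] deliver 1→0 → N0(coor t1 [p])
[8] deliver 0→3 → N3(part t1 [p])
[9] deliver 0→2 → N2(part t1 [p])
[10] deliver 0→1 → N1(part t1 [p])
[11] timeout(0) → N0(coor t2 [p])
[12] deliver 0→2 → N2(part t2 [p])
[13] deliver 2→0 → ∅
[14] propose(0,'z') → N0(coor t3 [p])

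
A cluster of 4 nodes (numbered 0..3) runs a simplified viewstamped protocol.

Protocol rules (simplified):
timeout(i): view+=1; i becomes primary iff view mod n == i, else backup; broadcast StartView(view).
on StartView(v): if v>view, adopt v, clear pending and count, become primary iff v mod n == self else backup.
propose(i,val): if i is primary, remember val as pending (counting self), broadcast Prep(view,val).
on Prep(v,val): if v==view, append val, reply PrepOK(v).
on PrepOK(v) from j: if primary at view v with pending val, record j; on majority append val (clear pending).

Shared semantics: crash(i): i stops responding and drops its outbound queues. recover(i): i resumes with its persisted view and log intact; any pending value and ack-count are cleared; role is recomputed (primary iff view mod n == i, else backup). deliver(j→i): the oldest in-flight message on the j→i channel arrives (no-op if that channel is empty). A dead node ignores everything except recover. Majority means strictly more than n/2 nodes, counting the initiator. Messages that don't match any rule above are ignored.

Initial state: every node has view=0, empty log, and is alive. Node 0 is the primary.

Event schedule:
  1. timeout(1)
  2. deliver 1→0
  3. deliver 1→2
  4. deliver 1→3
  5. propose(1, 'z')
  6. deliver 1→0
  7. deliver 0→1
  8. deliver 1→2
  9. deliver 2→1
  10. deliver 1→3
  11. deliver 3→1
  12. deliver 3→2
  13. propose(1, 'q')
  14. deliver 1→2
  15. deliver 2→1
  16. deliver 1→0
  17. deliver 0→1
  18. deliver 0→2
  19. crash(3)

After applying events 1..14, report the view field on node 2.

1. timeout(1):  <1:prim v1 ->
2. deliver 1→0:  <0:back v1 ->
3. deliver 1→2:  <2:back v1 ->
4. deliver 1→3:  <3:back v1 ->
5. propose(1,'z'):  nop
6. deliver 1→0:  <0:back v1 z>
7. deliver 0→1:  nop
8. deliver 1→2:  <2:back v1 z>
9. deliver 2→1:  <1:prim v1 z>
10. deliver 1→3:  <3:back v1 z>
11. deliver 3→1:  nop
12. deliver 3→2:  nop
13. propose(1,'q'):  nop
14. deliver 1→2:  <2:back v1 z,q>

1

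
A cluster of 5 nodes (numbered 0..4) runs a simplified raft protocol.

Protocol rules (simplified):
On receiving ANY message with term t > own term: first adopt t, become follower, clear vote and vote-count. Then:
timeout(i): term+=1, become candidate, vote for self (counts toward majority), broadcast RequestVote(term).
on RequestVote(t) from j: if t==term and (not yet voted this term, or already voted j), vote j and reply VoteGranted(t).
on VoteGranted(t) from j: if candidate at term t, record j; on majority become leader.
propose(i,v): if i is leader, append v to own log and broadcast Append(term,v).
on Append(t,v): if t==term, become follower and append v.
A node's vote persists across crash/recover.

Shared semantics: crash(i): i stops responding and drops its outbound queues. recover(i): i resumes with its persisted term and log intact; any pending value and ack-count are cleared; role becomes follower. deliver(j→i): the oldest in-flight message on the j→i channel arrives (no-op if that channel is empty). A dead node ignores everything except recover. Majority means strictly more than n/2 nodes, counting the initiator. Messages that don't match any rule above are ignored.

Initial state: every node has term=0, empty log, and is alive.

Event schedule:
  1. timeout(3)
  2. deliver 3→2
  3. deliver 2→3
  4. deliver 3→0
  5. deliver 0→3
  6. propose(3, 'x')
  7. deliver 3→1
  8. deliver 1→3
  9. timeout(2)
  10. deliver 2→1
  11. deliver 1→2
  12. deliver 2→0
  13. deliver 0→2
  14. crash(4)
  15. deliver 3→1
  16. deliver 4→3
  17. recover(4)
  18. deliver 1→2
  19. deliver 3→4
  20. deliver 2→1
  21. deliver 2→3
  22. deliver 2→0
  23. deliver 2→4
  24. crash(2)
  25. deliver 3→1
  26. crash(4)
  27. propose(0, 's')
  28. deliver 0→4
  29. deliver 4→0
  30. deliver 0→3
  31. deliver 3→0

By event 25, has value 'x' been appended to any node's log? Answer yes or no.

yes

1. timeout(3):  <3:cand t1 ->
2. deliver 3→2:  <2:foll t1 ->
3. deliver 2→3:  nop
4. deliver 3→0:  <0:foll t1 ->
5. deliver 0→3:  <3:lead t1 ->
6. propose(3,'x'):  <3:lead t1 x>
7. deliver 3→1:  <1:foll t1 ->
8. deliver 1→3:  nop
9. timeout(2):  <2:cand t2 ->
10. deliver 2→1:  <1:foll t2 ->
11. deliver 1→2:  nop
12. deliver 2→0:  <0:foll t2 ->
13. deliver 0→2:  <2:lead t2 ->
14. crash(4):  <4:✗foll t0 ->
15. deliver 3→1:  nop
16. deliver 4→3:  nop
17. recover(4):  <4:foll t0 ->
18. deliver 1→2:  nop
19. deliver 3→4:  <4:foll t1 ->
20. deliver 2→1:  nop
21. deliver 2→3:  <3:foll t2 x>
22. deliver 2→0:  nop
23. deliver 2→4:  <4:foll t2 ->
24. crash(2):  <2:✗lead t2 ->
25. deliver 3→1:  nop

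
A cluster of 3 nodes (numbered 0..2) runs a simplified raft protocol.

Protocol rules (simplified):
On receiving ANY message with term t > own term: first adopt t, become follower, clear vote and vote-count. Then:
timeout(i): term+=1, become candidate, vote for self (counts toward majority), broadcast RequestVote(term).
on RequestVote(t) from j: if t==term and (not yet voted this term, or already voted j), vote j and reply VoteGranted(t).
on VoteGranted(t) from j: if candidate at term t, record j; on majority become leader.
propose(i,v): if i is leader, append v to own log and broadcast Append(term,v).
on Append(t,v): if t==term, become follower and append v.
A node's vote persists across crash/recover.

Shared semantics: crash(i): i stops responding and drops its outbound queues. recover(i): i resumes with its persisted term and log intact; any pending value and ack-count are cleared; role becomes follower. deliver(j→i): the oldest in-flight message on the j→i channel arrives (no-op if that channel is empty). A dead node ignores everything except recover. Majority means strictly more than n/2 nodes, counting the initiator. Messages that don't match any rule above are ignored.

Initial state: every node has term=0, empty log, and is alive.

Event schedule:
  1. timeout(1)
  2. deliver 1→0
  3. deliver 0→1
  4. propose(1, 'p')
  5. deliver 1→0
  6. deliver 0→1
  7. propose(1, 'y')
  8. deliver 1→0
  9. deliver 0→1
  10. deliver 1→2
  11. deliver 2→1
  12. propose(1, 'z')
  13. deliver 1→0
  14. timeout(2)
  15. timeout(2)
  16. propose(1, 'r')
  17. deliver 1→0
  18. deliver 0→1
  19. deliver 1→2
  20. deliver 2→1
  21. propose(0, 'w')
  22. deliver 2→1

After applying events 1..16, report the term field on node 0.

1

step 1 timeout(1): 1={cand,t=1,log=-}
step 2 deliver 1→0: 0={foll,t=1,log=-}
step 3 deliver 0→1: 1={lead,t=1,log=-}
step 4 propose(1,'p'): 1={lead,t=1,log=p}
step 5 deliver 1→0: 0={foll,t=1,log=p}
step 6 deliver 0→1: —
step 7 propose(1,'y'): 1={lead,t=1,log=p,y}
step 8 deliver 1→0: 0={foll,t=1,log=p,y}
step 9 deliver 0→1: —
step 10 deliver 1→2: 2={foll,t=1,log=-}
step 11 deliver 2→1: —
step 12 propose(1,'z'): 1={lead,t=1,log=p,y,z}
step 13 deliver 1→0: 0={foll,t=1,log=p,y,z}
step 14 timeout(2): 2={cand,t=2,log=-}
step 15 timeout(2): 2={cand,t=3,log=-}
step 16 propose(1,'r'): 1={lead,t=1,log=p,y,z,r}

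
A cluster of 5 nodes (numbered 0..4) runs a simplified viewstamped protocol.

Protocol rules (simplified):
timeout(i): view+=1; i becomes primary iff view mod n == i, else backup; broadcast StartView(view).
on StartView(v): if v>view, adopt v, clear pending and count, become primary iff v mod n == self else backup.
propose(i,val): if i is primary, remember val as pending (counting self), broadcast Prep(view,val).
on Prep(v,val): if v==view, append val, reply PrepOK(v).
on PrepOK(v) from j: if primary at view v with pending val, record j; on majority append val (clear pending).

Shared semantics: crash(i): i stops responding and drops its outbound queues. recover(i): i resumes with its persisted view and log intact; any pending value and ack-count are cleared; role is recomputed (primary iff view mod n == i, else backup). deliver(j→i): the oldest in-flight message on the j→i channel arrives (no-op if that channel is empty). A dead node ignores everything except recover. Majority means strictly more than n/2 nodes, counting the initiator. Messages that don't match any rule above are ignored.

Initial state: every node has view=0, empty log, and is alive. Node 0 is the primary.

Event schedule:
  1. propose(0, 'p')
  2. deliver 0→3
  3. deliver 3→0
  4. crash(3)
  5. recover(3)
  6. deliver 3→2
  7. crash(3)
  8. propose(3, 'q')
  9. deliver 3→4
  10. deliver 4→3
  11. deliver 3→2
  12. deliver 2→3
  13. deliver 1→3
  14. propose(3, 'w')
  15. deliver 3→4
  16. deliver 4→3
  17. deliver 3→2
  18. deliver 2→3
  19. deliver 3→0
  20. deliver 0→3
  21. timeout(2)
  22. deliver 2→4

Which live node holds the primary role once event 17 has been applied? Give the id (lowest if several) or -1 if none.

1. propose(0,'p'):  nop
2. deliver 0→3:  <3:back v0 p>
3. deliver 3→0:  nop
4. crash(3):  <3:✗back v0 p>
5. recover(3):  <3:back v0 p>
6. deliver 3→2:  nop
7. crash(3):  <3:✗back v0 p>
8. propose(3,'q'):  nop
9. deliver 3→4:  nop
10. deliver 4→3:  nop
11. deliver 3→2:  nop
12. deliver 2→3:  nop
13. deliver 1→3:  nop
14. propose(3,'w'):  nop
15. deliver 3→4:  nop
16. deliver 4→3:  nop
17. deliver 3→2:  nop

0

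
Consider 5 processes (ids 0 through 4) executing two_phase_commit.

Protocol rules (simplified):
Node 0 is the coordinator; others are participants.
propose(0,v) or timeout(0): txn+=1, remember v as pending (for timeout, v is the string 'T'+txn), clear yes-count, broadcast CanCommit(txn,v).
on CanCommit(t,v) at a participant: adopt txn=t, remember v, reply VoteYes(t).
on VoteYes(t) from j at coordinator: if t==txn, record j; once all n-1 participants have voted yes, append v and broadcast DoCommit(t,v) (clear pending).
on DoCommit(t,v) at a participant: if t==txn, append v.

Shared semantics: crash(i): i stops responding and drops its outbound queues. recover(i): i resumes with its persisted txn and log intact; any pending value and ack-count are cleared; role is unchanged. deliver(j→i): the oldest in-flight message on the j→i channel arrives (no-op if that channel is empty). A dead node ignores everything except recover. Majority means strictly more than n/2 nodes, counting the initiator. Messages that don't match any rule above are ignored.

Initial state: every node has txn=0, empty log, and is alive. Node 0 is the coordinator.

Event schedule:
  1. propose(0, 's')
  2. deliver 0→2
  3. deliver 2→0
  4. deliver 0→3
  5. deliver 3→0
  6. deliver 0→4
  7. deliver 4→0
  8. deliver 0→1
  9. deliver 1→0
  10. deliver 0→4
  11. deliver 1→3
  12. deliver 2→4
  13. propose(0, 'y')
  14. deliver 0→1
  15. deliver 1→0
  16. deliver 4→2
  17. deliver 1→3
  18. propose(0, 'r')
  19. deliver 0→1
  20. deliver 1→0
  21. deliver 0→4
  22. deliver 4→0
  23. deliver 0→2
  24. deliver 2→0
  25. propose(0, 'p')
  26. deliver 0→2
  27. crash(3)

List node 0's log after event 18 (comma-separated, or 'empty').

s

[1] propose(0,'s') → N0(coor t1 [-])
[2] deliver 0→2 → N2(part t1 [-])
[3] deliver 2→0 → ∅
[4] deliver 0→3 → N3(part t1 [-])
[5] deliver 3→0 → ∅
[6] deliver 0→4 → N4(part t1 [-])
[7] deliver 4→0 → ∅
[8] deliver 0→1 → N1(part t1 [-])
[9] deliver 1→0 → N0(coor t1 [s])
[10] deliver 0→4 → N4(part t1 [s])
[11] deliver 1→3 → ∅
[12] deliver 2→4 → ∅
[13] propose(0,'y') → N0(coor t2 [s])
[14] deliver 0→1 → N1(part t1 [s])
[15] deliver 1→0 → ∅
[16] deliver 4→2 → ∅
[17] deliver 1→3 → ∅
[18] propose(0,'r') → N0(coor t3 [s])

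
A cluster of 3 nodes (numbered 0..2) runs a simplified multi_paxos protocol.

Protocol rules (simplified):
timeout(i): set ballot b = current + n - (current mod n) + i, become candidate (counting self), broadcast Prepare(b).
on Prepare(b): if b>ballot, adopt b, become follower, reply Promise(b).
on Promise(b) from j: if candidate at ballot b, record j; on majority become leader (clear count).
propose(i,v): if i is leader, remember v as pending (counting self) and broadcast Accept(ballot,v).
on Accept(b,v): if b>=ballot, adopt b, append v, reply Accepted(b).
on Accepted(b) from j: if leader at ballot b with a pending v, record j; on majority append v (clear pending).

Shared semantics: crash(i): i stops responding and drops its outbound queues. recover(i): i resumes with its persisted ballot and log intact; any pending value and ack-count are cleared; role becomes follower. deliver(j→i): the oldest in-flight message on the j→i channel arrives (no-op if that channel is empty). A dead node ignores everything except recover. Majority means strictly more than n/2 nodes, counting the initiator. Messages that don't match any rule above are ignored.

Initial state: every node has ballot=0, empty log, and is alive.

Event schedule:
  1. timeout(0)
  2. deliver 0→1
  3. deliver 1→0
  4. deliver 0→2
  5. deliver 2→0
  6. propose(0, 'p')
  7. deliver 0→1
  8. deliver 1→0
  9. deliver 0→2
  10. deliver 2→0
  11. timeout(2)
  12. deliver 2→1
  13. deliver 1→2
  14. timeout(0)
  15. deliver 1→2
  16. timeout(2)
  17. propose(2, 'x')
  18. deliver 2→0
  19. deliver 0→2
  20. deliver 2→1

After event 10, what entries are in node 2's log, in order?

[1] timeout(0) → N0(cand b3 [-])
[2] deliver 0→1 → N1(foll b3 [-])
[3] deliver 1→0 → N0(lead b3 [-])
[4] deliver 0→2 → N2(foll b3 [-])
[5] deliver 2→0 → ∅
[6] propose(0,'p') → ∅
[7] deliver 0→1 → N1(foll b3 [p])
[8] deliver 1→0 → N0(lead b3 [p])
[9] deliver 0→2 → N2(foll b3 [p])
[10] deliver 2→0 → ∅

p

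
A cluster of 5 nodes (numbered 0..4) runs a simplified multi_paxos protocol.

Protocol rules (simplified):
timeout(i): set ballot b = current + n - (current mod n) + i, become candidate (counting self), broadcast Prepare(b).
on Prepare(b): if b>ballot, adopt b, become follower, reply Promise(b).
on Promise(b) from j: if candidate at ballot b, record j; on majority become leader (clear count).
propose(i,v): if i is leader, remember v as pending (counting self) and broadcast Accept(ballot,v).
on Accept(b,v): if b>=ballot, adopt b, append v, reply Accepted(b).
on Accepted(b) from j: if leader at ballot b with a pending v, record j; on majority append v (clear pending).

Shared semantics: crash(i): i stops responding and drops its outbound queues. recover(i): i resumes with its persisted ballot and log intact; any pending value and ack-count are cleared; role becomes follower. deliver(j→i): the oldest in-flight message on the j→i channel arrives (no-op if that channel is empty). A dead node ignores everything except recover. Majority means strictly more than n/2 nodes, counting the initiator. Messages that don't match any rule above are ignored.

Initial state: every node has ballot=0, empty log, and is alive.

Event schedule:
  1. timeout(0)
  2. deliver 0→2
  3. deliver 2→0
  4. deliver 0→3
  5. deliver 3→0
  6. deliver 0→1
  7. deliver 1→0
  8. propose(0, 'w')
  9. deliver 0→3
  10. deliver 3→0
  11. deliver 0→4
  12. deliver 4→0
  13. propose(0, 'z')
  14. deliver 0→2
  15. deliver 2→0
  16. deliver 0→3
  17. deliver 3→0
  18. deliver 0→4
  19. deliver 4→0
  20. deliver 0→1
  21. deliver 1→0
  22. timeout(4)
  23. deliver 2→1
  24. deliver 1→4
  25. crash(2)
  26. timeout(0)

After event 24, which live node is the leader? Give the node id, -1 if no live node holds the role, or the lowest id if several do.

0

e1 timeout(0): 0[cand,b=5,-]
e2 deliver 0→2: 2[foll,b=5,-]
e3 deliver 2→0: ·
e4 deliver 0→3: 3[foll,b=5,-]
e5 deliver 3→0: 0[lead,b=5,-]
e6 deliver 0→1: 1[foll,b=5,-]
e7 deliver 1→0: ·
e8 propose(0,'w'): ·
e9 deliver 0→3: 3[foll,b=5,w]
e10 deliver 3→0: ·
e11 deliver 0→4: 4[foll,b=5,-]
e12 deliver 4→0: ·
e13 propose(0,'z'): ·
e14 deliver 0→2: 2[foll,b=5,w]
e15 deliver 2→0: ·
e16 deliver 0→3: 3[foll,b=5,w,z]
e17 deliver 3→0: 0[lead,b=5,z]
e18 deliver 0→4: 4[foll,b=5,w]
e19 deliver 4→0: ·
e20 deliver 0→1: 1[foll,b=5,w]
e21 deliver 1→0: ·
e22 timeout(4): 4[cand,b=14,w]
e23 deliver 2→1: ·
e24 deliver 1→4: ·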